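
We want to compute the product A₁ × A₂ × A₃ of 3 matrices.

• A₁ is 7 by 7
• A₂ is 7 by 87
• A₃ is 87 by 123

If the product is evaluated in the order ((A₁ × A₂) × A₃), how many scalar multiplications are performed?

(A₁ × A₂): 7×7 by 7×87 → 7×87, cost 7·7·87 = 4263
((A₁ × A₂) × A₃): 7×87 by 87×123 → 7×123, cost 7·87·123 = 74907; cumulative 79170
Total: 79170 scalar multiplications.

79170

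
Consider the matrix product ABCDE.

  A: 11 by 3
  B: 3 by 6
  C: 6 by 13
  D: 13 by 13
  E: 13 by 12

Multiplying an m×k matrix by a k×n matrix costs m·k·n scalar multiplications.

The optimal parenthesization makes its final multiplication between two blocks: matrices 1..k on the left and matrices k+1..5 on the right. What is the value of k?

1

Adjacent pairs: AB = 11·3·6 = 198; BC = 3·6·13 = 234; CD = 6·13·13 = 1014; DE = 13·13·12 = 2028.
Length 3: A..C: k=1: 0+234+11·3·13=663; k=2: 198+0+11·6·13=1056 → min 663 | B..D: k=2: 0+1014+3·6·13=1248; k=3: 234+0+3·13·13=741 → min 741 | C..E: k=3: 0+2028+6·13·12=2964; k=4: 1014+0+6·13·12=1950 → min 1950.
Length 4: A..D: k=1: 0+741+11·3·13=1170; k=2: 198+1014+11·6·13=2070; k=3: 663+0+11·13·13=2522 → min 1170 | B..E: k=2: 0+1950+3·6·12=2166; k=3: 234+2028+3·13·12=2730; k=4: 741+0+3·13·12=1209 → min 1209.
Top-level splits: k=1: (A..A)·(B..E) → 0+1209+11·3·12 = 1605; k=2: (A..B)·(C..E) → 198+1950+11·6·12 = 2940; k=3: (A..C)·(D..E) → 663+2028+11·13·12 = 4407; k=4: (A..D)·(E..E) → 1170+0+11·13·12 = 2886.
Best split is after A, i.e. k = 1.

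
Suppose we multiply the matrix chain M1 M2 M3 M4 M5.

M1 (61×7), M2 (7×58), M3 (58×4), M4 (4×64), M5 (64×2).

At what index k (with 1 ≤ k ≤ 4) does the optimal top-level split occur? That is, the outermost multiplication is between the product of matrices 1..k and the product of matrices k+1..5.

Adjacent pairs: M1M2 = 61·7·58 = 24766; M2M3 = 7·58·4 = 1624; M3M4 = 58·4·64 = 14848; M4M5 = 4·64·2 = 512.
Length 3: M1..M3: k=1: 0+1624+61·7·4=3332; k=2: 24766+0+61·58·4=38918 → min 3332 | M2..M4: k=2: 0+14848+7·58·64=40832; k=3: 1624+0+7·4·64=3416 → min 3416 | M3..M5: k=3: 0+512+58·4·2=976; k=4: 14848+0+58·64·2=22272 → min 976.
Length 4: M1..M4: k=1: 0+3416+61·7·64=30744; k=2: 24766+14848+61·58·64=266046; k=3: 3332+0+61·4·64=18948 → min 18948 | M2..M5: k=2: 0+976+7·58·2=1788; k=3: 1624+512+7·4·2=2192; k=4: 3416+0+7·64·2=4312 → min 1788.
Top-level splits: k=1: (M1..M1)·(M2..M5) → 0+1788+61·7·2 = 2642; k=2: (M1..M2)·(M3..M5) → 24766+976+61·58·2 = 32818; k=3: (M1..M3)·(M4..M5) → 3332+512+61·4·2 = 4332; k=4: (M1..M4)·(M5..M5) → 18948+0+61·64·2 = 26756.
Best split is after M1, i.e. k = 1.

1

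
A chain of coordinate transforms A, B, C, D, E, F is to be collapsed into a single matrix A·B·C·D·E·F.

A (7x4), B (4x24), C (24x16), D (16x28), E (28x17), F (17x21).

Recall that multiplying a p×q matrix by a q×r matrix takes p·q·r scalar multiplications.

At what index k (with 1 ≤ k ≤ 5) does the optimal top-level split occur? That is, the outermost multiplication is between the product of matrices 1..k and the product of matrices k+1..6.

Adjacent pairs: AB = 7·4·24 = 672; BC = 4·24·16 = 1536; CD = 24·16·28 = 10752; DE = 16·28·17 = 7616; EF = 28·17·21 = 9996.
Length 3: A..C: k=1: 0+1536+7·4·16=1984; k=2: 672+0+7·24·16=3360 → min 1984 | B..D: k=2: 0+10752+4·24·28=13440; k=3: 1536+0+4·16·28=3328 → min 3328 | C..E: k=3: 0+7616+24·16·17=14144; k=4: 10752+0+24·28·17=22176 → min 14144 | D..F: k=4: 0+9996+16·28·21=19404; k=5: 7616+0+16·17·21=13328 → min 13328.
Length 4: A..D: k=1: 0+3328+7·4·28=4112; k=2: 672+10752+7·24·28=16128; k=3: 1984+0+7·16·28=5120 → min 4112 | B..E: k=2: 0+14144+4·24·17=15776; k=3: 1536+7616+4·16·17=10240; k=4: 3328+0+4·28·17=5232 → min 5232 | C..F: k=3: 0+13328+24·16·21=21392; k=4: 10752+9996+24·28·21=34860; k=5: 14144+0+24·17·21=22712 → min 21392.
Length 5: A..E: k=1: 0+5232+7·4·17=5708; k=2: 672+14144+7·24·17=17672; k=3: 1984+7616+7·16·17=11504; k=4: 4112+0+7·28·17=7444 → min 5708 | B..F: k=2: 0+21392+4·24·21=23408; k=3: 1536+13328+4·16·21=16208; k=4: 3328+9996+4·28·21=15676; k=5: 5232+0+4·17·21=6660 → min 6660.
Top-level splits: k=1: (A..A)·(B..F) → 0+6660+7·4·21 = 7248; k=2: (A..B)·(C..F) → 672+21392+7·24·21 = 25592; k=3: (A..C)·(D..F) → 1984+13328+7·16·21 = 17664; k=4: (A..D)·(E..F) → 4112+9996+7·28·21 = 18224; k=5: (A..E)·(F..F) → 5708+0+7·17·21 = 8207.
Best split is after A, i.e. k = 1.

1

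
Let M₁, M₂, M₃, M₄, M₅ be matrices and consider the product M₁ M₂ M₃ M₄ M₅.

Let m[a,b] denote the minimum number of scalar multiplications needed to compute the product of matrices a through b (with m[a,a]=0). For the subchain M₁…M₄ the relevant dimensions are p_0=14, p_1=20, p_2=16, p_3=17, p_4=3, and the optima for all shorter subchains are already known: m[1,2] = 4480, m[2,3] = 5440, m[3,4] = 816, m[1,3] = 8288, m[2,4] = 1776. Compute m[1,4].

m[1,4] = min over k∈[1,3] of m[1,k]+m[k+1,4]+p_{0}·p_k·p_{4}.
k=1: 0 + 1776 + 14·20·3 = 2616; k=2: 4480 + 816 + 14·16·3 = 5968; k=3: 8288 + 0 + 14·17·3 = 9002.
Minimum: 2616 at k=1.

2616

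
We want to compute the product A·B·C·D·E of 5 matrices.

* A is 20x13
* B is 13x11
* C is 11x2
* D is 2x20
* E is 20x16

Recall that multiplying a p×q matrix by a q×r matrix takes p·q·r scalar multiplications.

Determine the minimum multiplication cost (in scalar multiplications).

Adjacent pairs: AB = 20·13·11 = 2860; BC = 13·11·2 = 286; CD = 11·2·20 = 440; DE = 2·20·16 = 640.
Length 3: A..C: k=1: 0+286+20·13·2=806; k=2: 2860+0+20·11·2=3300 → min 806 | B..D: k=2: 0+440+13·11·20=3300; k=3: 286+0+13·2·20=806 → min 806 | C..E: k=3: 0+640+11·2·16=992; k=4: 440+0+11·20·16=3960 → min 992.
Length 4: A..D: k=1: 0+806+20·13·20=6006; k=2: 2860+440+20·11·20=7700; k=3: 806+0+20·2·20=1606 → min 1606 | B..E: k=2: 0+992+13·11·16=3280; k=3: 286+640+13·2·16=1342; k=4: 806+0+13·20·16=4966 → min 1342.
Length 5: A..E: k=1: 0+1342+20·13·16=5502; k=2: 2860+992+20·11·16=7372; k=3: 806+640+20·2·16=2086; k=4: 1606+0+20·20·16=8006 → min 2086.
Optimal order: ((A·(B·C))·(D·E)) with cost 2086.

2086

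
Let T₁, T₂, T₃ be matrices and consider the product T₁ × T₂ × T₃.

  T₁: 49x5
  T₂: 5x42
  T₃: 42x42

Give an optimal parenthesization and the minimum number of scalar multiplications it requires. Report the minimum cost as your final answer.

(T₁ × (T₂ × T₃)): cost 19110.
((T₁ × T₂) × T₃): cost 96726.
Optimal: (T₁ × (T₂ × T₃)) with cost 19110.

19110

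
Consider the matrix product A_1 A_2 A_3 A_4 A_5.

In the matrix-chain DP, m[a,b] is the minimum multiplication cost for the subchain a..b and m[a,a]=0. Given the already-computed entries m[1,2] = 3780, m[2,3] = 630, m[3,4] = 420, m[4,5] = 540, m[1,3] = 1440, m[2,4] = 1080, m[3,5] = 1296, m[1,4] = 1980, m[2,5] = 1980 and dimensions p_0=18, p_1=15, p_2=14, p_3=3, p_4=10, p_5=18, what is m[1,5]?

2952

m[1,5] = min over k∈[1,4] of m[1,k]+m[k+1,5]+p_{0}·p_k·p_{5}.
k=1: 0 + 1980 + 18·15·18 = 6840; k=2: 3780 + 1296 + 18·14·18 = 9612; k=3: 1440 + 540 + 18·3·18 = 2952; k=4: 1980 + 0 + 18·10·18 = 5220.
Minimum: 2952 at k=3.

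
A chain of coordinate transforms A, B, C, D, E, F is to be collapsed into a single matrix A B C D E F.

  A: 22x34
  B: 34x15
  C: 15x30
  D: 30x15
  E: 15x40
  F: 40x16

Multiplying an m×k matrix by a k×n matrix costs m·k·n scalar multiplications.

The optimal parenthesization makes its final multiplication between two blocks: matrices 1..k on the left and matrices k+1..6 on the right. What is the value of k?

Adjacent pairs: AB = 22·34·15 = 11220; BC = 34·15·30 = 15300; CD = 15·30·15 = 6750; DE = 30·15·40 = 18000; EF = 15·40·16 = 9600.
Length 3: A..C: k=1: 0+15300+22·34·30=37740; k=2: 11220+0+22·15·30=21120 → min 21120 | B..D: k=2: 0+6750+34·15·15=14400; k=3: 15300+0+34·30·15=30600 → min 14400 | C..E: k=3: 0+18000+15·30·40=36000; k=4: 6750+0+15·15·40=15750 → min 15750 | D..F: k=4: 0+9600+30·15·16=16800; k=5: 18000+0+30·40·16=37200 → min 16800.
Length 4: A..D: k=1: 0+14400+22·34·15=25620; k=2: 11220+6750+22·15·15=22920; k=3: 21120+0+22·30·15=31020 → min 22920 | B..E: k=2: 0+15750+34·15·40=36150; k=3: 15300+18000+34·30·40=74100; k=4: 14400+0+34·15·40=34800 → min 34800 | C..F: k=3: 0+16800+15·30·16=24000; k=4: 6750+9600+15·15·16=19950; k=5: 15750+0+15·40·16=25350 → min 19950.
Length 5: A..E: k=1: 0+34800+22·34·40=64720; k=2: 11220+15750+22·15·40=40170; k=3: 21120+18000+22·30·40=65520; k=4: 22920+0+22·15·40=36120 → min 36120 | B..F: k=2: 0+19950+34·15·16=28110; k=3: 15300+16800+34·30·16=48420; k=4: 14400+9600+34·15·16=32160; k=5: 34800+0+34·40·16=56560 → min 28110.
Top-level splits: k=1: (A..A)·(B..F) → 0+28110+22·34·16 = 40078; k=2: (A..B)·(C..F) → 11220+19950+22·15·16 = 36450; k=3: (A..C)·(D..F) → 21120+16800+22·30·16 = 48480; k=4: (A..D)·(E..F) → 22920+9600+22·15·16 = 37800; k=5: (A..E)·(F..F) → 36120+0+22·40·16 = 50200.
Best split is after B, i.e. k = 2.

2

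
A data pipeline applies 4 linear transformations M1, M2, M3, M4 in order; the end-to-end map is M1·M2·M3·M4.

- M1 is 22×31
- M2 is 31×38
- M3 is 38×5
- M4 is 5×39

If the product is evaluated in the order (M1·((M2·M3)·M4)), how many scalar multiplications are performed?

38533

(M2·M3): 31×38 by 38×5 → 31×5, cost 31·38·5 = 5890
((M2·M3)·M4): 31×5 by 5×39 → 31×39, cost 31·5·39 = 6045; cumulative 11935
(M1·((M2·M3)·M4)): 22×31 by 31×39 → 22×39, cost 22·31·39 = 26598; cumulative 38533
Total: 38533 scalar multiplications.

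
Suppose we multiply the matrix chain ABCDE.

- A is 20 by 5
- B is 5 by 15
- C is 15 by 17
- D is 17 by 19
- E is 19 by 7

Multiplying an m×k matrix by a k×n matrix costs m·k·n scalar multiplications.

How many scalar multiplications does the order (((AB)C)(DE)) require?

11241

(AB): 20×5 by 5×15 → 20×15, cost 20·5·15 = 1500
((AB)C): 20×15 by 15×17 → 20×17, cost 20·15·17 = 5100; cumulative 6600
(DE): 17×19 by 19×7 → 17×7, cost 17·19·7 = 2261
(((AB)C)(DE)): 20×17 by 17×7 → 20×7, cost 20·17·7 = 2380; cumulative 11241
Total: 11241 scalar multiplications.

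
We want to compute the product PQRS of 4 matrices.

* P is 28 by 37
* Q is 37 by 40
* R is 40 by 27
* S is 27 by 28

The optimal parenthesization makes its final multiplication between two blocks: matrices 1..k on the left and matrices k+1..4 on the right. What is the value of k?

3

Adjacent pairs: PQ = 28·37·40 = 41440; QR = 37·40·27 = 39960; RS = 40·27·28 = 30240.
Length 3: P..R: k=1: 0+39960+28·37·27=67932; k=2: 41440+0+28·40·27=71680 → min 67932 | Q..S: k=2: 0+30240+37·40·28=71680; k=3: 39960+0+37·27·28=67932 → min 67932.
Top-level splits: k=1: (P..P)·(Q..S) → 0+67932+28·37·28 = 96940; k=2: (P..Q)·(R..S) → 41440+30240+28·40·28 = 103040; k=3: (P..R)·(S..S) → 67932+0+28·27·28 = 89100.
Best split is after R, i.e. k = 3.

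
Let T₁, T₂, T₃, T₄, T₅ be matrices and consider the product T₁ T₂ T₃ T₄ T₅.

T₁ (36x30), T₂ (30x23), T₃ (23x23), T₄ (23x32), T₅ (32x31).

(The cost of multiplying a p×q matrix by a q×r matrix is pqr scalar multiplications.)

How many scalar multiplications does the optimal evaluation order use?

Adjacent pairs: T₁T₂ = 36·30·23 = 24840; T₂T₃ = 30·23·23 = 15870; T₃T₄ = 23·23·32 = 16928; T₄T₅ = 23·32·31 = 22816.
Length 3: T₁..T₃: k=1: 0+15870+36·30·23=40710; k=2: 24840+0+36·23·23=43884 → min 40710 | T₂..T₄: k=2: 0+16928+30·23·32=39008; k=3: 15870+0+30·23·32=37950 → min 37950 | T₃..T₅: k=3: 0+22816+23·23·31=39215; k=4: 16928+0+23·32·31=39744 → min 39215.
Length 4: T₁..T₄: k=1: 0+37950+36·30·32=72510; k=2: 24840+16928+36·23·32=68264; k=3: 40710+0+36·23·32=67206 → min 67206 | T₂..T₅: k=2: 0+39215+30·23·31=60605; k=3: 15870+22816+30·23·31=60076; k=4: 37950+0+30·32·31=67710 → min 60076.
Length 5: T₁..T₅: k=1: 0+60076+36·30·31=93556; k=2: 24840+39215+36·23·31=89723; k=3: 40710+22816+36·23·31=89194; k=4: 67206+0+36·32·31=102918 → min 89194.
Optimal order: ((T₁ (T₂ T₃)) (T₄ T₅)) with cost 89194.

89194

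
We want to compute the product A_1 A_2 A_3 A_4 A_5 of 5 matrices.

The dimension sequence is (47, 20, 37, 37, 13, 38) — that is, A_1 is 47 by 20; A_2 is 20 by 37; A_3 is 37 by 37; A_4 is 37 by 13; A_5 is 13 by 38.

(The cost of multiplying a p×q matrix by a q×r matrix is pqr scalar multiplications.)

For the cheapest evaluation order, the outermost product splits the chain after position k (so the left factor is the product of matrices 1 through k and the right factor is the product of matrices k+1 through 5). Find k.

Adjacent pairs: A_1A_2 = 47·20·37 = 34780; A_2A_3 = 20·37·37 = 27380; A_3A_4 = 37·37·13 = 17797; A_4A_5 = 37·13·38 = 18278.
Length 3: A_1..A_3: k=1: 0+27380+47·20·37=62160; k=2: 34780+0+47·37·37=99123 → min 62160 | A_2..A_4: k=2: 0+17797+20·37·13=27417; k=3: 27380+0+20·37·13=37000 → min 27417 | A_3..A_5: k=3: 0+18278+37·37·38=70300; k=4: 17797+0+37·13·38=36075 → min 36075.
Length 4: A_1..A_4: k=1: 0+27417+47·20·13=39637; k=2: 34780+17797+47·37·13=75184; k=3: 62160+0+47·37·13=84767 → min 39637 | A_2..A_5: k=2: 0+36075+20·37·38=64195; k=3: 27380+18278+20·37·38=73778; k=4: 27417+0+20·13·38=37297 → min 37297.
Top-level splits: k=1: (A_1..A_1)·(A_2..A_5) → 0+37297+47·20·38 = 73017; k=2: (A_1..A_2)·(A_3..A_5) → 34780+36075+47·37·38 = 136937; k=3: (A_1..A_3)·(A_4..A_5) → 62160+18278+47·37·38 = 146520; k=4: (A_1..A_4)·(A_5..A_5) → 39637+0+47·13·38 = 62855.
Best split is after A_4, i.e. k = 4.

4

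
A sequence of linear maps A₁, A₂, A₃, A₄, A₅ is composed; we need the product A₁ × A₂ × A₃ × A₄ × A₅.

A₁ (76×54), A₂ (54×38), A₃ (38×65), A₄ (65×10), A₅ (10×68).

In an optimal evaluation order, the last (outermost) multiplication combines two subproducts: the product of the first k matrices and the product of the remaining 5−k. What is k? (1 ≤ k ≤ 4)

Adjacent pairs: A₁A₂ = 76·54·38 = 155952; A₂A₃ = 54·38·65 = 133380; A₃A₄ = 38·65·10 = 24700; A₄A₅ = 65·10·68 = 44200.
Length 3: A₁..A₃: k=1: 0+133380+76·54·65=400140; k=2: 155952+0+76·38·65=343672 → min 343672 | A₂..A₄: k=2: 0+24700+54·38·10=45220; k=3: 133380+0+54·65·10=168480 → min 45220 | A₃..A₅: k=3: 0+44200+38·65·68=212160; k=4: 24700+0+38·10·68=50540 → min 50540.
Length 4: A₁..A₄: k=1: 0+45220+76·54·10=86260; k=2: 155952+24700+76·38·10=209532; k=3: 343672+0+76·65·10=393072 → min 86260 | A₂..A₅: k=2: 0+50540+54·38·68=190076; k=3: 133380+44200+54·65·68=416260; k=4: 45220+0+54·10·68=81940 → min 81940.
Top-level splits: k=1: (A₁..A₁)·(A₂..A₅) → 0+81940+76·54·68 = 361012; k=2: (A₁..A₂)·(A₃..A₅) → 155952+50540+76·38·68 = 402876; k=3: (A₁..A₃)·(A₄..A₅) → 343672+44200+76·65·68 = 723792; k=4: (A₁..A₄)·(A₅..A₅) → 86260+0+76·10·68 = 137940.
Best split is after A₄, i.e. k = 4.

4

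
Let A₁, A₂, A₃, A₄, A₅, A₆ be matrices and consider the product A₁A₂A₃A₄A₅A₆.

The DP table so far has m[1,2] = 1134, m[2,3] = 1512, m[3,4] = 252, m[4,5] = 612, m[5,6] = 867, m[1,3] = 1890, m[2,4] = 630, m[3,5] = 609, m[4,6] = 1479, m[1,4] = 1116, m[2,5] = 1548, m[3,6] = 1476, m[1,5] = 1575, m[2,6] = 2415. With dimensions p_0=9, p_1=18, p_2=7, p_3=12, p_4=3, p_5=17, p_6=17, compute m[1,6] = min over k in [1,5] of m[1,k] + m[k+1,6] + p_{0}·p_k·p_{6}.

m[1,6] = min over k∈[1,5] of m[1,k]+m[k+1,6]+p_{0}·p_k·p_{6}.
k=1: 0 + 2415 + 9·18·17 = 5169; k=2: 1134 + 1476 + 9·7·17 = 3681; k=3: 1890 + 1479 + 9·12·17 = 5205; k=4: 1116 + 867 + 9·3·17 = 2442; k=5: 1575 + 0 + 9·17·17 = 4176.
Minimum: 2442 at k=4.

2442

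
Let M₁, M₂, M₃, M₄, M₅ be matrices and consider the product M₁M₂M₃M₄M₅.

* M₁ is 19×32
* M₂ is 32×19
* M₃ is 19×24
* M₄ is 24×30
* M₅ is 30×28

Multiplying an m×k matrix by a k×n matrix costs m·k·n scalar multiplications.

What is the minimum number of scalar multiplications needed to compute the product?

49856

Adjacent pairs: M₁M₂ = 19·32·19 = 11552; M₂M₃ = 32·19·24 = 14592; M₃M₄ = 19·24·30 = 13680; M₄M₅ = 24·30·28 = 20160.
Length 3: M₁..M₃: k=1: 0+14592+19·32·24=29184; k=2: 11552+0+19·19·24=20216 → min 20216 | M₂..M₄: k=2: 0+13680+32·19·30=31920; k=3: 14592+0+32·24·30=37632 → min 31920 | M₃..M₅: k=3: 0+20160+19·24·28=32928; k=4: 13680+0+19·30·28=29640 → min 29640.
Length 4: M₁..M₄: k=1: 0+31920+19·32·30=50160; k=2: 11552+13680+19·19·30=36062; k=3: 20216+0+19·24·30=33896 → min 33896 | M₂..M₅: k=2: 0+29640+32·19·28=46664; k=3: 14592+20160+32·24·28=56256; k=4: 31920+0+32·30·28=58800 → min 46664.
Length 5: M₁..M₅: k=1: 0+46664+19·32·28=63688; k=2: 11552+29640+19·19·28=51300; k=3: 20216+20160+19·24·28=53144; k=4: 33896+0+19·30·28=49856 → min 49856.
Optimal order: ((((M₁M₂)M₃)M₄)M₅) with cost 49856.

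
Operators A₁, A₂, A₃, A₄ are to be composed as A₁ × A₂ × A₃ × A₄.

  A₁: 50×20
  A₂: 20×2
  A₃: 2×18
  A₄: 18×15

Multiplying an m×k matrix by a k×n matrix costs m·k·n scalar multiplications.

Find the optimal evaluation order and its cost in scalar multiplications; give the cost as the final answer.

4040

Adjacent pairs: A₁A₂ = 50·20·2 = 2000; A₂A₃ = 20·2·18 = 720; A₃A₄ = 2·18·15 = 540.
Length 3: A₁..A₃: k=1: 0+720+50·20·18=18720; k=2: 2000+0+50·2·18=3800 → min 3800 | A₂..A₄: k=2: 0+540+20·2·15=1140; k=3: 720+0+20·18·15=6120 → min 1140.
Length 4: A₁..A₄: k=1: 0+1140+50·20·15=16140; k=2: 2000+540+50·2·15=4040; k=3: 3800+0+50·18·15=17300 → min 4040.
Optimal parenthesization: ((A₁ × A₂) × (A₃ × A₄)) with cost 4040.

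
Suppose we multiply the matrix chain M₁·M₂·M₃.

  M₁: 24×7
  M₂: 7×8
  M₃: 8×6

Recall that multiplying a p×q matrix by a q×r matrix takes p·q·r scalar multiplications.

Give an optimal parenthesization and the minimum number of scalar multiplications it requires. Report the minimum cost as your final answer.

(M₁·(M₂·M₃)): cost 1344.
((M₁·M₂)·M₃): cost 2496.
Optimal: (M₁·(M₂·M₃)) with cost 1344.

1344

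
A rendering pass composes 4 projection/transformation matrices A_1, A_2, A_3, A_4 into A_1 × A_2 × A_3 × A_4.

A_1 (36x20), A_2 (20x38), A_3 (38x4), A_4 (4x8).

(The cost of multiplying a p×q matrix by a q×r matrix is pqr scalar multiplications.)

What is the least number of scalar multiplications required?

Adjacent pairs: A_1A_2 = 36·20·38 = 27360; A_2A_3 = 20·38·4 = 3040; A_3A_4 = 38·4·8 = 1216.
Length 3: A_1..A_3: k=1: 0+3040+36·20·4=5920; k=2: 27360+0+36·38·4=32832 → min 5920 | A_2..A_4: k=2: 0+1216+20·38·8=7296; k=3: 3040+0+20·4·8=3680 → min 3680.
Length 4: A_1..A_4: k=1: 0+3680+36·20·8=9440; k=2: 27360+1216+36·38·8=39520; k=3: 5920+0+36·4·8=7072 → min 7072.
Optimal order: ((A_1 × (A_2 × A_3)) × A_4) with cost 7072.

7072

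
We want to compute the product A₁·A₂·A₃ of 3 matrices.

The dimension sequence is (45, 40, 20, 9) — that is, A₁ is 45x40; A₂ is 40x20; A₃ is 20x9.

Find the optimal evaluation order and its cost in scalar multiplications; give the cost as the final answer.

23400

(A₁·(A₂·A₃)): cost 23400.
((A₁·A₂)·A₃): cost 44100.
Optimal: (A₁·(A₂·A₃)) with cost 23400.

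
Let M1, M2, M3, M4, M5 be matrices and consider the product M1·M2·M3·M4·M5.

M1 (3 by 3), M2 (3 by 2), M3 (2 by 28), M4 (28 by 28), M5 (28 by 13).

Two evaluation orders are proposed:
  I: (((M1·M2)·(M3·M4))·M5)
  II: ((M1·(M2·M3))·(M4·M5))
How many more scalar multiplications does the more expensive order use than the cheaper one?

Order I = (((M1·M2)·(M3·M4))·M5): (M1·M2): 3×3 by 3×2 → 3×2, cost 3·3·2 = 18; (M3·M4): 2×28 by 28×28 → 2×28, cost 2·28·28 = 1568; ((M1·M2)·(M3·M4)): 3×2 by 2×28 → 3×28, cost 3·2·28 = 168; cumulative 1754; (((M1·M2)·(M3·M4))·M5): 3×28 by 28×13 → 3×13, cost 3·28·13 = 1092; cumulative 2846. Total 2846.
Order II = ((M1·(M2·M3))·(M4·M5)): (M2·M3): 3×2 by 2×28 → 3×28, cost 3·2·28 = 168; (M1·(M2·M3)): 3×3 by 3×28 → 3×28, cost 3·3·28 = 252; cumulative 420; (M4·M5): 28×28 by 28×13 → 28×13, cost 28·28·13 = 10192; ((M1·(M2·M3))·(M4·M5)): 3×28 by 28×13 → 3×13, cost 3·28·13 = 1092; cumulative 11704. Total 11704.
Difference: |2846 − 11704| = 8858.

8858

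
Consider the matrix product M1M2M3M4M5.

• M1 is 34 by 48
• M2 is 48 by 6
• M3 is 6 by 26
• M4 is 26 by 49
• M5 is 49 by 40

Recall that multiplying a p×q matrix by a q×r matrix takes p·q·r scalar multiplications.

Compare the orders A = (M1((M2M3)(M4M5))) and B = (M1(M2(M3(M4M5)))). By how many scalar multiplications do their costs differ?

Order A = (M1((M2M3)(M4M5))): (M2M3): 48×6 by 6×26 → 48×26, cost 48·6·26 = 7488; (M4M5): 26×49 by 49×40 → 26×40, cost 26·49·40 = 50960; ((M2M3)(M4M5)): 48×26 by 26×40 → 48×40, cost 48·26·40 = 49920; cumulative 108368; (M1((M2M3)(M4M5))): 34×48 by 48×40 → 34×40, cost 34·48·40 = 65280; cumulative 173648. Total 173648.
Order B = (M1(M2(M3(M4M5)))): (M4M5): 26×49 by 49×40 → 26×40, cost 26·49·40 = 50960; (M3(M4M5)): 6×26 by 26×40 → 6×40, cost 6·26·40 = 6240; cumulative 57200; (M2(M3(M4M5))): 48×6 by 6×40 → 48×40, cost 48·6·40 = 11520; cumulative 68720; (M1(M2(M3(M4M5)))): 34×48 by 48×40 → 34×40, cost 34·48·40 = 65280; cumulative 134000. Total 134000.
Difference: |173648 − 134000| = 39648.

39648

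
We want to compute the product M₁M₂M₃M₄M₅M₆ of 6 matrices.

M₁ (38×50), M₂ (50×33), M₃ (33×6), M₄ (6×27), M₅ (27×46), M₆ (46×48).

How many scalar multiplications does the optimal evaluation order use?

Adjacent pairs: M₁M₂ = 38·50·33 = 62700; M₂M₃ = 50·33·6 = 9900; M₃M₄ = 33·6·27 = 5346; M₄M₅ = 6·27·46 = 7452; M₅M₆ = 27·46·48 = 59616.
Length 3: M₁..M₃: k=1: 0+9900+38·50·6=21300; k=2: 62700+0+38·33·6=70224 → min 21300 | M₂..M₄: k=2: 0+5346+50·33·27=49896; k=3: 9900+0+50·6·27=18000 → min 18000 | M₃..M₅: k=3: 0+7452+33·6·46=16560; k=4: 5346+0+33·27·46=46332 → min 16560 | M₄..M₆: k=4: 0+59616+6·27·48=67392; k=5: 7452+0+6·46·48=20700 → min 20700.
Length 4: M₁..M₄: k=1: 0+18000+38·50·27=69300; k=2: 62700+5346+38·33·27=101904; k=3: 21300+0+38·6·27=27456 → min 27456 | M₂..M₅: k=2: 0+16560+50·33·46=92460; k=3: 9900+7452+50·6·46=31152; k=4: 18000+0+50·27·46=80100 → min 31152 | M₃..M₆: k=3: 0+20700+33·6·48=30204; k=4: 5346+59616+33·27·48=107730; k=5: 16560+0+33·46·48=89424 → min 30204.
Length 5: M₁..M₅: k=1: 0+31152+38·50·46=118552; k=2: 62700+16560+38·33·46=136944; k=3: 21300+7452+38·6·46=39240; k=4: 27456+0+38·27·46=74652 → min 39240 | M₂..M₆: k=2: 0+30204+50·33·48=109404; k=3: 9900+20700+50·6·48=45000; k=4: 18000+59616+50·27·48=142416; k=5: 31152+0+50·46·48=141552 → min 45000.
Length 6: M₁..M₆: k=1: 0+45000+38·50·48=136200; k=2: 62700+30204+38·33·48=153096; k=3: 21300+20700+38·6·48=52944; k=4: 27456+59616+38·27·48=136320; k=5: 39240+0+38·46·48=123144 → min 52944.
Optimal order: ((M₁(M₂M₃))((M₄M₅)M₆)) with cost 52944.

52944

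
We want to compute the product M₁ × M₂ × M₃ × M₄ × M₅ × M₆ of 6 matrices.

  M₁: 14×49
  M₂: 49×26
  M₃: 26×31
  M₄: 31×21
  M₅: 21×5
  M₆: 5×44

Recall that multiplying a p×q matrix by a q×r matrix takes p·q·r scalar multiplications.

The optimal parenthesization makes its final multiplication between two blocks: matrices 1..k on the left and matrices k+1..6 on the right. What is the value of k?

5

Adjacent pairs: M₁M₂ = 14·49·26 = 17836; M₂M₃ = 49·26·31 = 39494; M₃M₄ = 26·31·21 = 16926; M₄M₅ = 31·21·5 = 3255; M₅M₆ = 21·5·44 = 4620.
Length 3: M₁..M₃: k=1: 0+39494+14·49·31=60760; k=2: 17836+0+14·26·31=29120 → min 29120 | M₂..M₄: k=2: 0+16926+49·26·21=43680; k=3: 39494+0+49·31·21=71393 → min 43680 | M₃..M₅: k=3: 0+3255+26·31·5=7285; k=4: 16926+0+26·21·5=19656 → min 7285 | M₄..M₆: k=4: 0+4620+31·21·44=33264; k=5: 3255+0+31·5·44=10075 → min 10075.
Length 4: M₁..M₄: k=1: 0+43680+14·49·21=58086; k=2: 17836+16926+14·26·21=42406; k=3: 29120+0+14·31·21=38234 → min 38234 | M₂..M₅: k=2: 0+7285+49·26·5=13655; k=3: 39494+3255+49·31·5=50344; k=4: 43680+0+49·21·5=48825 → min 13655 | M₃..M₆: k=3: 0+10075+26·31·44=45539; k=4: 16926+4620+26·21·44=45570; k=5: 7285+0+26·5·44=13005 → min 13005.
Length 5: M₁..M₅: k=1: 0+13655+14·49·5=17085; k=2: 17836+7285+14·26·5=26941; k=3: 29120+3255+14·31·5=34545; k=4: 38234+0+14·21·5=39704 → min 17085 | M₂..M₆: k=2: 0+13005+49·26·44=69061; k=3: 39494+10075+49·31·44=116405; k=4: 43680+4620+49·21·44=93576; k=5: 13655+0+49·5·44=24435 → min 24435.
Top-level splits: k=1: (M₁..M₁)·(M₂..M₆) → 0+24435+14·49·44 = 54619; k=2: (M₁..M₂)·(M₃..M₆) → 17836+13005+14·26·44 = 46857; k=3: (M₁..M₃)·(M₄..M₆) → 29120+10075+14·31·44 = 58291; k=4: (M₁..M₄)·(M₅..M₆) → 38234+4620+14·21·44 = 55790; k=5: (M₁..M₅)·(M₆..M₆) → 17085+0+14·5·44 = 20165.
Best split is after M₅, i.e. k = 5.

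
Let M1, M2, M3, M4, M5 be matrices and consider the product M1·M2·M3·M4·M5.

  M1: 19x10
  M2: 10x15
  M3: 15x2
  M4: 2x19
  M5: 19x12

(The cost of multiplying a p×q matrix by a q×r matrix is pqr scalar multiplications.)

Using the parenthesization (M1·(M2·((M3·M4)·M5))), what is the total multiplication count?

8070

(M3·M4): 15×2 by 2×19 → 15×19, cost 15·2·19 = 570
((M3·M4)·M5): 15×19 by 19×12 → 15×12, cost 15·19·12 = 3420; cumulative 3990
(M2·((M3·M4)·M5)): 10×15 by 15×12 → 10×12, cost 10·15·12 = 1800; cumulative 5790
(M1·(M2·((M3·M4)·M5))): 19×10 by 10×12 → 19×12, cost 19·10·12 = 2280; cumulative 8070
Total: 8070 scalar multiplications.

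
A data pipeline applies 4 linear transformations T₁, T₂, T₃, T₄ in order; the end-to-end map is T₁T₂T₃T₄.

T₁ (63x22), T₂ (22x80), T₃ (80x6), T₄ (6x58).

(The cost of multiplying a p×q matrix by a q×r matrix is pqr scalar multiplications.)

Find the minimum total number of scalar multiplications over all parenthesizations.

40800

Adjacent pairs: T₁T₂ = 63·22·80 = 110880; T₂T₃ = 22·80·6 = 10560; T₃T₄ = 80·6·58 = 27840.
Length 3: T₁..T₃: k=1: 0+10560+63·22·6=18876; k=2: 110880+0+63·80·6=141120 → min 18876 | T₂..T₄: k=2: 0+27840+22·80·58=129920; k=3: 10560+0+22·6·58=18216 → min 18216.
Length 4: T₁..T₄: k=1: 0+18216+63·22·58=98604; k=2: 110880+27840+63·80·58=431040; k=3: 18876+0+63·6·58=40800 → min 40800.
Optimal order: ((T₁(T₂T₃))T₄) with cost 40800.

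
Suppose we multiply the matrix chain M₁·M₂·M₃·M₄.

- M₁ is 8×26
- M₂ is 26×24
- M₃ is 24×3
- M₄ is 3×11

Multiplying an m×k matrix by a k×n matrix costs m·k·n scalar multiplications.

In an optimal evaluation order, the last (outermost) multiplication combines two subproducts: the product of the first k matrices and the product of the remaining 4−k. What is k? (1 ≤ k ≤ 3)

3

Adjacent pairs: M₁M₂ = 8·26·24 = 4992; M₂M₃ = 26·24·3 = 1872; M₃M₄ = 24·3·11 = 792.
Length 3: M₁..M₃: k=1: 0+1872+8·26·3=2496; k=2: 4992+0+8·24·3=5568 → min 2496 | M₂..M₄: k=2: 0+792+26·24·11=7656; k=3: 1872+0+26·3·11=2730 → min 2730.
Top-level splits: k=1: (M₁..M₁)·(M₂..M₄) → 0+2730+8·26·11 = 5018; k=2: (M₁..M₂)·(M₃..M₄) → 4992+792+8·24·11 = 7896; k=3: (M₁..M₃)·(M₄..M₄) → 2496+0+8·3·11 = 2760.
Best split is after M₃, i.e. k = 3.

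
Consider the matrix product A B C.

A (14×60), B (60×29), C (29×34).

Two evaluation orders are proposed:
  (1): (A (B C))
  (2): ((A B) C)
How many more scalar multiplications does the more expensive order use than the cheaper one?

49556

Order (1) = (A (B C)): (B C): 60×29 by 29×34 → 60×34, cost 60·29·34 = 59160; (A (B C)): 14×60 by 60×34 → 14×34, cost 14·60·34 = 28560; cumulative 87720. Total 87720.
Order (2) = ((A B) C): (A B): 14×60 by 60×29 → 14×29, cost 14·60·29 = 24360; ((A B) C): 14×29 by 29×34 → 14×34, cost 14·29·34 = 13804; cumulative 38164. Total 38164.
Difference: |87720 − 38164| = 49556.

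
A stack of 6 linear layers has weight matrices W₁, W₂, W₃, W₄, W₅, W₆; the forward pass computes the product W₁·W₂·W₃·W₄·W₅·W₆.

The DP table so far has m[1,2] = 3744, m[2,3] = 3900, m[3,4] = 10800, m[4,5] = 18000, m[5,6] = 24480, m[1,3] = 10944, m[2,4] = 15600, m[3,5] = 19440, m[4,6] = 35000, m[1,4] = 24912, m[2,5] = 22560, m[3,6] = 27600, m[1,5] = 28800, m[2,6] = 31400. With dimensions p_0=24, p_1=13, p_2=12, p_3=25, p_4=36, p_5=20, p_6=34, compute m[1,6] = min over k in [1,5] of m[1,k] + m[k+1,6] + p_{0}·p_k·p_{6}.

m[1,6] = min over k∈[1,5] of m[1,k]+m[k+1,6]+p_{0}·p_k·p_{6}.
k=1: 0 + 31400 + 24·13·34 = 42008; k=2: 3744 + 27600 + 24·12·34 = 41136; k=3: 10944 + 35000 + 24·25·34 = 66344; k=4: 24912 + 24480 + 24·36·34 = 78768; k=5: 28800 + 0 + 24·20·34 = 45120.
Minimum: 41136 at k=2.

41136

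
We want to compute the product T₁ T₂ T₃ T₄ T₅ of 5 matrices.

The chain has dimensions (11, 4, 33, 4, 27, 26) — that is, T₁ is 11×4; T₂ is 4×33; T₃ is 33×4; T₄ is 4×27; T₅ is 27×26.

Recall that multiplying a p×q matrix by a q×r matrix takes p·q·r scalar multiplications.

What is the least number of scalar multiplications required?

Adjacent pairs: T₁T₂ = 11·4·33 = 1452; T₂T₃ = 4·33·4 = 528; T₃T₄ = 33·4·27 = 3564; T₄T₅ = 4·27·26 = 2808.
Length 3: T₁..T₃: k=1: 0+528+11·4·4=704; k=2: 1452+0+11·33·4=2904 → min 704 | T₂..T₄: k=2: 0+3564+4·33·27=7128; k=3: 528+0+4·4·27=960 → min 960 | T₃..T₅: k=3: 0+2808+33·4·26=6240; k=4: 3564+0+33·27·26=26730 → min 6240.
Length 4: T₁..T₄: k=1: 0+960+11·4·27=2148; k=2: 1452+3564+11·33·27=14817; k=3: 704+0+11·4·27=1892 → min 1892 | T₂..T₅: k=2: 0+6240+4·33·26=9672; k=3: 528+2808+4·4·26=3752; k=4: 960+0+4·27·26=3768 → min 3752.
Length 5: T₁..T₅: k=1: 0+3752+11·4·26=4896; k=2: 1452+6240+11·33·26=17130; k=3: 704+2808+11·4·26=4656; k=4: 1892+0+11·27·26=9614 → min 4656.
Optimal order: ((T₁ (T₂ T₃)) (T₄ T₅)) with cost 4656.

4656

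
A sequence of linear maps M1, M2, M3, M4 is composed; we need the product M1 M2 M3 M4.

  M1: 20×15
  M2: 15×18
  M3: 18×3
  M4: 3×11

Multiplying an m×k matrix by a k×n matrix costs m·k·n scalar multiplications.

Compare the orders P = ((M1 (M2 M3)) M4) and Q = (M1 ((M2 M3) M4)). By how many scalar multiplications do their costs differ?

Order P = ((M1 (M2 M3)) M4): (M2 M3): 15×18 by 18×3 → 15×3, cost 15·18·3 = 810; (M1 (M2 M3)): 20×15 by 15×3 → 20×3, cost 20·15·3 = 900; cumulative 1710; ((M1 (M2 M3)) M4): 20×3 by 3×11 → 20×11, cost 20·3·11 = 660; cumulative 2370. Total 2370.
Order Q = (M1 ((M2 M3) M4)): (M2 M3): 15×18 by 18×3 → 15×3, cost 15·18·3 = 810; ((M2 M3) M4): 15×3 by 3×11 → 15×11, cost 15·3·11 = 495; cumulative 1305; (M1 ((M2 M3) M4)): 20×15 by 15×11 → 20×11, cost 20·15·11 = 3300; cumulative 4605. Total 4605.
Difference: |2370 − 4605| = 2235.

2235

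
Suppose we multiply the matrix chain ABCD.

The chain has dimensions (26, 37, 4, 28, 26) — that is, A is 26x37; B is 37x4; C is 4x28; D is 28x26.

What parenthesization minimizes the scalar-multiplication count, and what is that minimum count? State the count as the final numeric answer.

9464

Adjacent pairs: AB = 26·37·4 = 3848; BC = 37·4·28 = 4144; CD = 4·28·26 = 2912.
Length 3: A..C: k=1: 0+4144+26·37·28=31080; k=2: 3848+0+26·4·28=6760 → min 6760 | B..D: k=2: 0+2912+37·4·26=6760; k=3: 4144+0+37·28·26=31080 → min 6760.
Length 4: A..D: k=1: 0+6760+26·37·26=31772; k=2: 3848+2912+26·4·26=9464; k=3: 6760+0+26·28·26=25688 → min 9464.
Optimal parenthesization: ((AB)(CD)) with cost 9464.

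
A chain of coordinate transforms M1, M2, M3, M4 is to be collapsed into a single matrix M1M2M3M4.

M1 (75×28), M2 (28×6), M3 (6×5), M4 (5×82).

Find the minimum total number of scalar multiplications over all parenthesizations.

Adjacent pairs: M1M2 = 75·28·6 = 12600; M2M3 = 28·6·5 = 840; M3M4 = 6·5·82 = 2460.
Length 3: M1..M3: k=1: 0+840+75·28·5=11340; k=2: 12600+0+75·6·5=14850 → min 11340 | M2..M4: k=2: 0+2460+28·6·82=16236; k=3: 840+0+28·5·82=12320 → min 12320.
Length 4: M1..M4: k=1: 0+12320+75·28·82=184520; k=2: 12600+2460+75·6·82=51960; k=3: 11340+0+75·5·82=42090 → min 42090.
Optimal order: ((M1(M2M3))M4) with cost 42090.

42090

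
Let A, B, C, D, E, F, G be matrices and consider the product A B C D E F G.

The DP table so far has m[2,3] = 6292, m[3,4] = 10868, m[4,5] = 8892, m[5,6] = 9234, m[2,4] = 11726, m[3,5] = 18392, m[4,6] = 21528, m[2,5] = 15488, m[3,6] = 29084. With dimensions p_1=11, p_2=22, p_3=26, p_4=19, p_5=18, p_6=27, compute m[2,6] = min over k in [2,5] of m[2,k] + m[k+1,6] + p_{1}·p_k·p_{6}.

20834

m[2,6] = min over k∈[2,5] of m[2,k]+m[k+1,6]+p_{1}·p_k·p_{6}.
k=2: 0 + 29084 + 11·22·27 = 35618; k=3: 6292 + 21528 + 11·26·27 = 35542; k=4: 11726 + 9234 + 11·19·27 = 26603; k=5: 15488 + 0 + 11·18·27 = 20834.
Minimum: 20834 at k=5.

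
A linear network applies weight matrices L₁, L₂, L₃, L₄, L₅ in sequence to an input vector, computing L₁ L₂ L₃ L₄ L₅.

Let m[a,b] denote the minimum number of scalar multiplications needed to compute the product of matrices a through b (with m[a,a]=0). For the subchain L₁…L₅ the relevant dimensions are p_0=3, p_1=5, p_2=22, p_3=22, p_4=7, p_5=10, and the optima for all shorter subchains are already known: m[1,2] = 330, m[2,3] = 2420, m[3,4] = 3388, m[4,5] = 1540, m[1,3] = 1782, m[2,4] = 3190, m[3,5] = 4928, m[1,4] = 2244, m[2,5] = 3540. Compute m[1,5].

m[1,5] = min over k∈[1,4] of m[1,k]+m[k+1,5]+p_{0}·p_k·p_{5}.
k=1: 0 + 3540 + 3·5·10 = 3690; k=2: 330 + 4928 + 3·22·10 = 5918; k=3: 1782 + 1540 + 3·22·10 = 3982; k=4: 2244 + 0 + 3·7·10 = 2454.
Minimum: 2454 at k=4.

2454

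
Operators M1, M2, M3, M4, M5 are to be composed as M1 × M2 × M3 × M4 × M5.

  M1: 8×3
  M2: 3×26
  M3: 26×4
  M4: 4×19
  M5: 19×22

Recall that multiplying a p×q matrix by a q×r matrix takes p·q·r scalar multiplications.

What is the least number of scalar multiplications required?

2322

Adjacent pairs: M1M2 = 8·3·26 = 624; M2M3 = 3·26·4 = 312; M3M4 = 26·4·19 = 1976; M4M5 = 4·19·22 = 1672.
Length 3: M1..M3: k=1: 0+312+8·3·4=408; k=2: 624+0+8·26·4=1456 → min 408 | M2..M4: k=2: 0+1976+3·26·19=3458; k=3: 312+0+3·4·19=540 → min 540 | M3..M5: k=3: 0+1672+26·4·22=3960; k=4: 1976+0+26·19·22=12844 → min 3960.
Length 4: M1..M4: k=1: 0+540+8·3·19=996; k=2: 624+1976+8·26·19=6552; k=3: 408+0+8·4·19=1016 → min 996 | M2..M5: k=2: 0+3960+3·26·22=5676; k=3: 312+1672+3·4·22=2248; k=4: 540+0+3·19·22=1794 → min 1794.
Length 5: M1..M5: k=1: 0+1794+8·3·22=2322; k=2: 624+3960+8·26·22=9160; k=3: 408+1672+8·4·22=2784; k=4: 996+0+8·19·22=4340 → min 2322.
Optimal order: (M1 × (((M2 × M3) × M4) × M5)) with cost 2322.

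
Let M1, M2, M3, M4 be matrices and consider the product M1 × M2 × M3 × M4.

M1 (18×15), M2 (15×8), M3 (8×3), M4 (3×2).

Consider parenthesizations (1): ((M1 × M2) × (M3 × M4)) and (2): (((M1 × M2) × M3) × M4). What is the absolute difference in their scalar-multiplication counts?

204

Order (1) = ((M1 × M2) × (M3 × M4)): (M1 × M2): 18×15 by 15×8 → 18×8, cost 18·15·8 = 2160; (M3 × M4): 8×3 by 3×2 → 8×2, cost 8·3·2 = 48; ((M1 × M2) × (M3 × M4)): 18×8 by 8×2 → 18×2, cost 18·8·2 = 288; cumulative 2496. Total 2496.
Order (2) = (((M1 × M2) × M3) × M4): (M1 × M2): 18×15 by 15×8 → 18×8, cost 18·15·8 = 2160; ((M1 × M2) × M3): 18×8 by 8×3 → 18×3, cost 18·8·3 = 432; cumulative 2592; (((M1 × M2) × M3) × M4): 18×3 by 3×2 → 18×2, cost 18·3·2 = 108; cumulative 2700. Total 2700.
Difference: |2496 − 2700| = 204.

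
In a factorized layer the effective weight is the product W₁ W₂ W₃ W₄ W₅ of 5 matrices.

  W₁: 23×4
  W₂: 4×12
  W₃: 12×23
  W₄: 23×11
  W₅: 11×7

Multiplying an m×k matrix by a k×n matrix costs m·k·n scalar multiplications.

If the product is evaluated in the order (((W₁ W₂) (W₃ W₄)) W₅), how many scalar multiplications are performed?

(W₁ W₂): 23×4 by 4×12 → 23×12, cost 23·4·12 = 1104
(W₃ W₄): 12×23 by 23×11 → 12×11, cost 12·23·11 = 3036
((W₁ W₂) (W₃ W₄)): 23×12 by 12×11 → 23×11, cost 23·12·11 = 3036; cumulative 7176
(((W₁ W₂) (W₃ W₄)) W₅): 23×11 by 11×7 → 23×7, cost 23·11·7 = 1771; cumulative 8947
Total: 8947 scalar multiplications.

8947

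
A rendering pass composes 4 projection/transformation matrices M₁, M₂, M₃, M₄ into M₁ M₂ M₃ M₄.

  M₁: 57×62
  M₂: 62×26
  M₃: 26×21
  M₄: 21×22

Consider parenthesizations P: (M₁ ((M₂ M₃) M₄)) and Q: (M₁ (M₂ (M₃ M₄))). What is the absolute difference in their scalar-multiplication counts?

15020

Order P = (M₁ ((M₂ M₃) M₄)): (M₂ M₃): 62×26 by 26×21 → 62×21, cost 62·26·21 = 33852; ((M₂ M₃) M₄): 62×21 by 21×22 → 62×22, cost 62·21·22 = 28644; cumulative 62496; (M₁ ((M₂ M₃) M₄)): 57×62 by 62×22 → 57×22, cost 57·62·22 = 77748; cumulative 140244. Total 140244.
Order Q = (M₁ (M₂ (M₃ M₄))): (M₃ M₄): 26×21 by 21×22 → 26×22, cost 26·21·22 = 12012; (M₂ (M₃ M₄)): 62×26 by 26×22 → 62×22, cost 62·26·22 = 35464; cumulative 47476; (M₁ (M₂ (M₃ M₄))): 57×62 by 62×22 → 57×22, cost 57·62·22 = 77748; cumulative 125224. Total 125224.
Difference: |140244 − 125224| = 15020.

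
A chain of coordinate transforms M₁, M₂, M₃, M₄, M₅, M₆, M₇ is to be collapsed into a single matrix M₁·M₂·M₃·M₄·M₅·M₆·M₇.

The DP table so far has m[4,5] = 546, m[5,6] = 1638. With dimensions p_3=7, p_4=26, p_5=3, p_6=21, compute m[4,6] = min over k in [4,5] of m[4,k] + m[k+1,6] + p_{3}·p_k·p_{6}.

m[4,6] = min over k∈[4,5] of m[4,k]+m[k+1,6]+p_{3}·p_k·p_{6}.
k=4: 0 + 1638 + 7·26·21 = 5460; k=5: 546 + 0 + 7·3·21 = 987.
Minimum: 987 at k=5.

987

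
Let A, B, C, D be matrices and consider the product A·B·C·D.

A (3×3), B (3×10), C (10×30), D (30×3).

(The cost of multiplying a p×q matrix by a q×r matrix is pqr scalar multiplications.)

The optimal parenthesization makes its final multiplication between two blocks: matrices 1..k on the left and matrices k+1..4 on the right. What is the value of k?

1

Adjacent pairs: AB = 3·3·10 = 90; BC = 3·10·30 = 900; CD = 10·30·3 = 900.
Length 3: A..C: k=1: 0+900+3·3·30=1170; k=2: 90+0+3·10·30=990 → min 990 | B..D: k=2: 0+900+3·10·3=990; k=3: 900+0+3·30·3=1170 → min 990.
Top-level splits: k=1: (A..A)·(B..D) → 0+990+3·3·3 = 1017; k=2: (A..B)·(C..D) → 90+900+3·10·3 = 1080; k=3: (A..C)·(D..D) → 990+0+3·30·3 = 1260.
Best split is after A, i.e. k = 1.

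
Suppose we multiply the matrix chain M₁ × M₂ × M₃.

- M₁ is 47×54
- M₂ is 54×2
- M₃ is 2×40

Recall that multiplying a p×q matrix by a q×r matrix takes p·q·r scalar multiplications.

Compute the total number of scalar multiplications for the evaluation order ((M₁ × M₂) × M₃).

8836

(M₁ × M₂): 47×54 by 54×2 → 47×2, cost 47·54·2 = 5076
((M₁ × M₂) × M₃): 47×2 by 2×40 → 47×40, cost 47·2·40 = 3760; cumulative 8836
Total: 8836 scalar multiplications.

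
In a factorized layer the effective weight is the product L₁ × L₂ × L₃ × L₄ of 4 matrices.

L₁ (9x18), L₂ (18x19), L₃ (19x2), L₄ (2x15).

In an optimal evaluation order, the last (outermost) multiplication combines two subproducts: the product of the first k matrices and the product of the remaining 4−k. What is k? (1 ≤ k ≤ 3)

Adjacent pairs: L₁L₂ = 9·18·19 = 3078; L₂L₃ = 18·19·2 = 684; L₃L₄ = 19·2·15 = 570.
Length 3: L₁..L₃: k=1: 0+684+9·18·2=1008; k=2: 3078+0+9·19·2=3420 → min 1008 | L₂..L₄: k=2: 0+570+18·19·15=5700; k=3: 684+0+18·2·15=1224 → min 1224.
Top-level splits: k=1: (L₁..L₁)·(L₂..L₄) → 0+1224+9·18·15 = 3654; k=2: (L₁..L₂)·(L₃..L₄) → 3078+570+9·19·15 = 6213; k=3: (L₁..L₃)·(L₄..L₄) → 1008+0+9·2·15 = 1278.
Best split is after L₃, i.e. k = 3.

3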